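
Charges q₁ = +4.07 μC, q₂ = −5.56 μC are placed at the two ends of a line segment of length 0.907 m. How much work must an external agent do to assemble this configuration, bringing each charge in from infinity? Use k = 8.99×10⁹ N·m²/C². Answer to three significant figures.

-0.224 J

The assembly work is the sum of pairwise potential energies, U = Σ_{i<j} kqᵢqⱼ/rᵢⱼ.
The separation is r = 0.907 m.
U = (-0.224) = -0.224 J.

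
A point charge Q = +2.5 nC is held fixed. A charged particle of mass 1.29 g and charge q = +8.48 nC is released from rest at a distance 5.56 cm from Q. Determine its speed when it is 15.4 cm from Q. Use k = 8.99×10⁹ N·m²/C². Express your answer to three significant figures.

Only the electrostatic force acts, so mechanical energy is conserved: ½mv² = U₁ − U₂ = kQq(1/r₁ − 1/r₂).
U₁ − U₂ = (8.99×10⁹ N·m²/C²)(2.50×10⁻⁹ C)(8.48×10⁻⁹ C)(1/0.0556 − 1/0.154) = 2.19×10⁻⁶ J.
v = √(2·2.19×10⁻⁶/1.29×10⁻³) = 0.0583 m/s.

0.0583 m/s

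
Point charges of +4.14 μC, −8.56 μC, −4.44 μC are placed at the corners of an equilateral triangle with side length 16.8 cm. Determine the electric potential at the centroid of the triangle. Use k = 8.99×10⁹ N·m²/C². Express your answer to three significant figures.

The total potential is the scalar sum of each charge's contribution, V = Σ kqᵢ/rᵢ.
The distance from each vertex to the centroid is a/√3 = 0.0970 m.
V = k[(4.14×10⁻⁶)/(0.0970) + (-8.56×10⁻⁶)/(0.0970) + (-4.44×10⁻⁶)/(0.0970)] = -8.21×10⁵ V.

-8.21×10⁵ V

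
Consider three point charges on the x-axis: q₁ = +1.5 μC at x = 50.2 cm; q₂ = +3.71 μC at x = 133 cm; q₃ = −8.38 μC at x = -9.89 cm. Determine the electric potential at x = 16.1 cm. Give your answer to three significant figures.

-2.22×10⁵ V

Electric potential is a scalar, so the contributions from each charge add algebraically: V = Σ kqᵢ/rᵢ.
Distances from the field point to each charge: r₁ = 0.341 m, r₂ = 1.17 m, r₃ = 0.260 m.
V = k[(1.50×10⁻⁶)/(0.341) + (3.71×10⁻⁶)/(1.17) + (-8.38×10⁻⁶)/(0.260)] = -2.22×10⁵ V.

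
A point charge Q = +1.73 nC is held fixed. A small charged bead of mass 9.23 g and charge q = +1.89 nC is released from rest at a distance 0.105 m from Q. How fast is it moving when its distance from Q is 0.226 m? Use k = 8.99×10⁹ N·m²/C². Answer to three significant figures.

Only the electrostatic force acts, so mechanical energy is conserved: ½mv² = U₁ − U₂ = kQq(1/r₁ − 1/r₂).
U₁ − U₂ = (8.99×10⁹ N·m²/C²)(1.73×10⁻⁹ C)(1.89×10⁻⁹ C)(1/0.105 − 1/0.226) = 1.50×10⁻⁷ J.
v = √(2·1.50×10⁻⁷/9.23×10⁻³) = 5.70×10⁻³ m/s.

5.70×10⁻³ m/s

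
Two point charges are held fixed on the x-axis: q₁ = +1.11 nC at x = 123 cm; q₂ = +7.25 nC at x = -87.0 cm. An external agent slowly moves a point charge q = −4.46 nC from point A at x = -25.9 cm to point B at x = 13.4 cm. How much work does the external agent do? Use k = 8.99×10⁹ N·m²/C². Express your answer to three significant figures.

1.76×10⁻⁷ J

For quasistatic motion the external work equals the change in potential energy: W_ext = qΔV = q(V_B − V_A).
At A: distances to the source charges are 1.49 m, 0.611 m; V_A = Σ kqᵢ/rᵢ = 113 V.
At B: distances to the source charges are 1.10 m, 1.00 m; V_B = Σ kqᵢ/rᵢ = 74.0 V.
ΔV = V_B − V_A = -39.4 V.
W_ext = qΔV = (-4.46×10⁻⁹ C)(-39.4 V) = 1.76×10⁻⁷ J.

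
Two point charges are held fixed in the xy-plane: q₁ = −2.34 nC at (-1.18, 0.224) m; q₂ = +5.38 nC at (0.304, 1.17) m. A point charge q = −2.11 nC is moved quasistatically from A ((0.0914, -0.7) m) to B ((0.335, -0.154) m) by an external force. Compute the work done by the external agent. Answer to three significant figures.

For quasistatic motion the external work equals the change in potential energy: W_ext = qΔV = q(V_B − V_A).
At A: distances to the source charges are 1.57 m, 1.88 m; V_A = Σ kqᵢ/rᵢ = 12.3 V.
At B: distances to the source charges are 1.56 m, 1.32 m; V_B = Σ kqᵢ/rᵢ = 23.0 V.
ΔV = V_B − V_A = 10.7 V.
W_ext = qΔV = (-2.11×10⁻⁹ C)(10.7 V) = -2.26×10⁻⁸ J.

-2.26×10⁻⁸ J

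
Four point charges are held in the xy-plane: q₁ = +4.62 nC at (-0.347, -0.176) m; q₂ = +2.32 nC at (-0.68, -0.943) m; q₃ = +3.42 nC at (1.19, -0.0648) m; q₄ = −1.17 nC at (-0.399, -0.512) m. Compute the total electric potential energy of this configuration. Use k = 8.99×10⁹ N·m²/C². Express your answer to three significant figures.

2.98×10⁻⁸ J

The assembly work is the sum of pairwise potential energies, U = Σ_{i<j} kqᵢqⱼ/rᵢⱼ.
Pair separations: r₁₂ = 0.836 m, r₁₃ = 1.54 m, r₁₄ = 0.340 m, r₂₃ = 2.07 m, r₂₄ = 0.515 m, r₃₄ = 1.65 m.
Summing all 6 pair terms gives U = 2.98×10⁻⁸ J.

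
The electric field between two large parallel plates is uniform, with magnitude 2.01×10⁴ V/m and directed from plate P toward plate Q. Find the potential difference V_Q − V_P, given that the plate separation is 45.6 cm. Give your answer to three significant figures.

-9170 V

In a uniform field, potential decreases in the direction of E: ΔV = −E·d for a displacement d parallel to E.
Going from P to Q is a displacement of 45.6 cm along the field, so V_Q − V_P = −Ed = -9170 V.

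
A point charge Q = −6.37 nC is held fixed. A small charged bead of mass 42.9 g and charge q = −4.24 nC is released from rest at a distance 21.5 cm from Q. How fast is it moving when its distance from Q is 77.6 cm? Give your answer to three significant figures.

6.17×10⁻³ m/s

Only the electrostatic force acts, so mechanical energy is conserved: ½mv² = U₁ − U₂ = kQq(1/r₁ − 1/r₂).
U₁ − U₂ = (8.99×10⁹ N·m²/C²)(-6.37×10⁻⁹ C)(-4.24×10⁻⁹ C)(1/0.215 − 1/0.776) = 8.16×10⁻⁷ J.
v = √(2·8.16×10⁻⁷/0.0429) = 6.17×10⁻³ m/s.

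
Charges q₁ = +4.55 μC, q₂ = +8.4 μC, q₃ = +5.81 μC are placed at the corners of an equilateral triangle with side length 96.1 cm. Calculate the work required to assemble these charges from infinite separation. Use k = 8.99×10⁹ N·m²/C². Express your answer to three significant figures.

1.06 J

The assembly work is the sum of pairwise potential energies, U = Σ_{i<j} kqᵢqⱼ/rᵢⱼ.
All three pair separations equal the side length, 0.961 m.
U = (0.358) + (0.247) + (0.457) = 1.06 J.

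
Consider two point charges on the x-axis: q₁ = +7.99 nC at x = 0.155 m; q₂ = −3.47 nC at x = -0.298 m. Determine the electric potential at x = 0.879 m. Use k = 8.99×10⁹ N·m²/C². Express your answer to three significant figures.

72.7 V

Electric potential is a scalar, so the contributions from each charge add algebraically: V = Σ kqᵢ/rᵢ.
Distances from the field point to each charge: r₁ = 0.724 m, r₂ = 1.18 m.
V = k[(7.99×10⁻⁹)/(0.724) + (-3.47×10⁻⁹)/(1.18)] = 72.7 V.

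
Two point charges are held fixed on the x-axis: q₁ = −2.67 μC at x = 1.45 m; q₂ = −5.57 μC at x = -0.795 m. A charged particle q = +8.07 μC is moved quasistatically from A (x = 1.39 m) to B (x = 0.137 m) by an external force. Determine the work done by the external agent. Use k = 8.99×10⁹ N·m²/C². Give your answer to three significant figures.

2.83 J

For quasistatic motion the external work equals the change in potential energy: W_ext = qΔV = q(V_B − V_A).
At A: distances to the source charges are 0.0600 m, 2.19 m; V_A = Σ kqᵢ/rᵢ = -4.23×10⁵ V.
At B: distances to the source charges are 1.31 m, 0.932 m; V_B = Σ kqᵢ/rᵢ = -7.20×10⁴ V.
ΔV = V_B − V_A = 3.51×10⁵ V.
W_ext = qΔV = (8.07×10⁻⁶ C)(3.51×10⁵ V) = 2.83 J.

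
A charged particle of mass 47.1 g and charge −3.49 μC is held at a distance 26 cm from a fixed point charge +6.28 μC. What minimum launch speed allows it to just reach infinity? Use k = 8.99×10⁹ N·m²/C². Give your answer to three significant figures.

5.67 m/s

To just escape, total mechanical energy must reach zero at infinity: ½mv²_min + U = 0, so ½mv²_min = −U = |kQq|/r.
|U| = |kQq|/r = (8.99×10⁹ N·m²/C²)(6.28×10⁻⁶)(3.49×10⁻⁶)/(0.260) = 0.758 J.
v_min = √(2|U|/m) = √(2·0.758/0.0471) = 5.67 m/s.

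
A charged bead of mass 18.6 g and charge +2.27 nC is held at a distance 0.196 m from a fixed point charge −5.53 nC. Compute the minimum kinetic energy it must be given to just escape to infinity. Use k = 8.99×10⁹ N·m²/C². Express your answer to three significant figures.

5.76×10⁻⁷ J

To just escape, total mechanical energy must reach zero at infinity: ½mv²_min + U = 0, so ½mv²_min = −U = |kQq|/r.
|U| = |kQq|/r = (8.99×10⁹ N·m²/C²)(5.53×10⁻⁹)(2.27×10⁻⁹)/(0.196) = 5.76×10⁻⁷ J.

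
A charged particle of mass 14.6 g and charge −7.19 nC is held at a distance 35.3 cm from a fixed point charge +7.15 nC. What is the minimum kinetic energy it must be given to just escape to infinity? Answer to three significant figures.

To just escape, total mechanical energy must reach zero at infinity: ½mv²_min + U = 0, so ½mv²_min = −U = |kQq|/r.
|U| = |kQq|/r = (8.99×10⁹ N·m²/C²)(7.15×10⁻⁹)(7.19×10⁻⁹)/(0.353) = 1.31×10⁻⁶ J.

1.31×10⁻⁶ J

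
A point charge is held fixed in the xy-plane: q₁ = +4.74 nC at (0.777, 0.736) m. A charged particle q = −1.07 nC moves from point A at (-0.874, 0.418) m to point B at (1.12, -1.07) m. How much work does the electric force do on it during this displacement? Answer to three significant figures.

-2.32×10⁻⁹ J

The work done by the electric force is W_field = −ΔU = −q(V_B − V_A) = q(V_A − V_B).
At A: distance to the source charge is 1.68 m; V_A = kq₁/r = 25.3 V.
At B: distance to the source charge is 1.84 m; V_B = kq₁/r = 23.2 V.
ΔV = V_B − V_A = -2.16 V.
W_field = −qΔV = −(-1.07×10⁻⁹ C)(-2.16 V) = -2.32×10⁻⁹ J.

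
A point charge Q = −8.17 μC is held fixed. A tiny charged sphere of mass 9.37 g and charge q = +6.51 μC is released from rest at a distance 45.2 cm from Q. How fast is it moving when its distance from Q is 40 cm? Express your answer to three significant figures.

Only the electrostatic force acts, so mechanical energy is conserved: ½mv² = U₁ − U₂ = kQq(1/r₁ − 1/r₂).
U₁ − U₂ = (8.99×10⁹ N·m²/C²)(-8.17×10⁻⁶ C)(6.51×10⁻⁶ C)(1/0.452 − 1/0.400) = 0.138 J.
v = √(2·0.138/9.37×10⁻³) = 5.42 m/s.

5.42 m/s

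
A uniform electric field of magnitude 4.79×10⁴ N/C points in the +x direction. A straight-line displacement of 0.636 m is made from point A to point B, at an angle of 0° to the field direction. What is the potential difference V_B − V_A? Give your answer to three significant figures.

Only the component of displacement along E changes the potential: ΔV = −E·d·cosθ.
ΔV = −(4.79×10⁴ V/m)(0.636 m)cos0° = -3.05×10⁴ V.

-3.05×10⁴ V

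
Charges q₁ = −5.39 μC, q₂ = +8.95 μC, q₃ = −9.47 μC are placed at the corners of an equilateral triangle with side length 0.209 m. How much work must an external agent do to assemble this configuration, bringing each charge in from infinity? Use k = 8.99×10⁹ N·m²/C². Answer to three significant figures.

-3.53 J

The work to assemble the configuration equals its total potential energy, U = Σ kqᵢqⱼ/rᵢⱼ over all pairs.
All three pair separations equal the side length, 0.209 m.
U = (-2.08) + (2.20) + (-3.65) = -3.53 J.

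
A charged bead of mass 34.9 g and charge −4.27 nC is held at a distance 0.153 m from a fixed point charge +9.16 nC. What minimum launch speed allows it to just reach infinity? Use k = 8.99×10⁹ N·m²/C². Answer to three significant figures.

To just escape, total mechanical energy must reach zero at infinity: ½mv²_min + U = 0, so ½mv²_min = −U = |kQq|/r.
|U| = |kQq|/r = (8.99×10⁹ N·m²/C²)(9.16×10⁻⁹)(4.27×10⁻⁹)/(0.153) = 2.30×10⁻⁶ J.
v_min = √(2|U|/m) = √(2·2.30×10⁻⁶/0.0349) = 0.0115 m/s.

0.0115 m/s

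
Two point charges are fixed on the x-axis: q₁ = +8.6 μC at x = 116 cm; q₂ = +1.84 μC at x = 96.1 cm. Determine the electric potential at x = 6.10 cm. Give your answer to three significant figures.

The total potential is the scalar sum of each charge's contribution, V = Σ kqᵢ/rᵢ.
Distances from the field point to each charge: r₁ = 1.10 m, r₂ = 0.900 m.
V = k[(8.60×10⁻⁶)/(1.10) + (1.84×10⁻⁶)/(0.900)] = 8.87×10⁴ V.

8.87×10⁴ V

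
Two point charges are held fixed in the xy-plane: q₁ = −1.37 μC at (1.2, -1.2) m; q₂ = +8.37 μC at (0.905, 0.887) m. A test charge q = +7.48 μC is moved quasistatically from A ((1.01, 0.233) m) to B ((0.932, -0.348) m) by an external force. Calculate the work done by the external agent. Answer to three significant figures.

-0.434 J

For quasistatic motion the external work equals the change in potential energy: W_ext = qΔV = q(V_B − V_A).
At A: distances to the source charges are 1.45 m, 0.662 m; V_A = Σ kqᵢ/rᵢ = 1.05×10⁵ V.
At B: distances to the source charges are 0.893 m, 1.24 m; V_B = Σ kqᵢ/rᵢ = 4.71×10⁴ V.
ΔV = V_B − V_A = -5.80×10⁴ V.
W_ext = qΔV = (7.48×10⁻⁶ C)(-5.80×10⁴ V) = -0.434 J.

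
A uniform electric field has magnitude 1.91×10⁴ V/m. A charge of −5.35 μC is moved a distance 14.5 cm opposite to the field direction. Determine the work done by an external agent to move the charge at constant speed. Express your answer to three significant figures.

-0.0148 J

The potential change for a displacement 14.5 cm opposite to the field direction is ΔV = +Ed = 2770 V.
W_ext = qΔV = -0.0148 J.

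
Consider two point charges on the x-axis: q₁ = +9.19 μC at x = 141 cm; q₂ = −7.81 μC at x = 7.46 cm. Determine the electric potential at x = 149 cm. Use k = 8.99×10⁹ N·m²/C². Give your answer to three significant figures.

The total potential is the scalar sum of each charge's contribution, V = Σ kqᵢ/rᵢ.
Distances from the field point to each charge: r₁ = 0.0800 m, r₂ = 1.42 m.
V = k[(9.19×10⁻⁶)/(0.0800) + (-7.81×10⁻⁶)/(1.42)] = 9.83×10⁵ V.

9.83×10⁵ V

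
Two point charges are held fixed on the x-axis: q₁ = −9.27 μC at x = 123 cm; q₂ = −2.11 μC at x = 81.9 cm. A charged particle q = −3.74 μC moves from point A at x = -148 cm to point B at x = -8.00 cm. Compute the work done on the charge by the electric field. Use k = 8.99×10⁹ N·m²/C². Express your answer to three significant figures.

-0.171 J

The work done by the electric force is W_field = −ΔU = −q(V_B − V_A) = q(V_A − V_B).
At A: distances to the source charges are 2.71 m, 2.30 m; V_A = Σ kqᵢ/rᵢ = -3.90×10⁴ V.
At B: distances to the source charges are 1.31 m, 0.899 m; V_B = Σ kqᵢ/rᵢ = -8.47×10⁴ V.
ΔV = V_B − V_A = -4.57×10⁴ V.
W_field = −qΔV = −(-3.74×10⁻⁶ C)(-4.57×10⁴ V) = -0.171 J.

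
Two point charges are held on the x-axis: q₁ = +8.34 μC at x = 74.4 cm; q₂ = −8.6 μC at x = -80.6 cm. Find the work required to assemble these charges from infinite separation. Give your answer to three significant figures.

-0.416 J

The work to assemble the configuration equals its total potential energy, U = Σ kqᵢqⱼ/rᵢⱼ over all pairs.
Pair separations: r₁₂ = 1.55 m.
U = (-0.416) = -0.416 J.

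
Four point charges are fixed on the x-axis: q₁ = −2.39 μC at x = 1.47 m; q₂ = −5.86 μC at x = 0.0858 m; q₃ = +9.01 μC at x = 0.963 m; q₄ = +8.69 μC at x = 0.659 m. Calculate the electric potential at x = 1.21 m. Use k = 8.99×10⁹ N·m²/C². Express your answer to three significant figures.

Electric potential is a scalar, so the contributions from each charge add algebraically: V = Σ kqᵢ/rᵢ.
Distances from the field point to each charge: r₁ = 0.260 m, r₂ = 1.12 m, r₃ = 0.247 m, r₄ = 0.551 m.
V = k[(-2.39×10⁻⁶)/(0.260) + (-5.86×10⁻⁶)/(1.12) + (9.01×10⁻⁶)/(0.247) + (8.69×10⁻⁶)/(0.551)] = 3.40×10⁵ V.

3.40×10⁵ V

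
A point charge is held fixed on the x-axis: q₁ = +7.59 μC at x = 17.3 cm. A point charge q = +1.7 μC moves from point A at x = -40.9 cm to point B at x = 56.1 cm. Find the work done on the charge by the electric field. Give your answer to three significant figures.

The work done by the electric force is W_field = −ΔU = −q(V_B − V_A) = q(V_A − V_B).
At A: distance to the source charge is 0.582 m; V_A = kq₁/r = 1.17×10⁵ V.
At B: distance to the source charge is 0.388 m; V_B = kq₁/r = 1.76×10⁵ V.
ΔV = V_B − V_A = 5.86×10⁴ V.
W_field = −qΔV = −(1.70×10⁻⁶ C)(5.86×10⁴ V) = -0.0997 J.

-0.0997 J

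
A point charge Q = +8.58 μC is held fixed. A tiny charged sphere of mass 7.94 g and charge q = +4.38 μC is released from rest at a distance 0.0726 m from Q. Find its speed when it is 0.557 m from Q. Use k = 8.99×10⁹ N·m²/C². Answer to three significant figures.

31.9 m/s

Only the electrostatic force acts, so mechanical energy is conserved: ½mv² = U₁ − U₂ = kQq(1/r₁ − 1/r₂).
U₁ − U₂ = (8.99×10⁹ N·m²/C²)(8.58×10⁻⁶ C)(4.38×10⁻⁶ C)(1/0.0726 − 1/0.557) = 4.05 J.
v = √(2·4.05/7.94×10⁻³) = 31.9 m/s.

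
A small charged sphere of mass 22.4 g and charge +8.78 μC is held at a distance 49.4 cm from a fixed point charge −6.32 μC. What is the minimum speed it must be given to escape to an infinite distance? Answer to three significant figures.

To just escape, total mechanical energy must reach zero at infinity: ½mv²_min + U = 0, so ½mv²_min = −U = |kQq|/r.
|U| = |kQq|/r = (8.99×10⁹ N·m²/C²)(6.32×10⁻⁶)(8.78×10⁻⁶)/(0.494) = 1.01 J.
v_min = √(2|U|/m) = √(2·1.01/0.0224) = 9.50 m/s.

9.50 m/s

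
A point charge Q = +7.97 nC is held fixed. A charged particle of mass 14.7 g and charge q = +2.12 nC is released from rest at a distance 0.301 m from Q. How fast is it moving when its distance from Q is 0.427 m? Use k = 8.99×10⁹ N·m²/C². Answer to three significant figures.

4.50×10⁻³ m/s

Only the electrostatic force acts, so mechanical energy is conserved: ½mv² = U₁ − U₂ = kQq(1/r₁ − 1/r₂).
U₁ − U₂ = (8.99×10⁹ N·m²/C²)(7.97×10⁻⁹ C)(2.12×10⁻⁹ C)(1/0.301 − 1/0.427) = 1.49×10⁻⁷ J.
v = √(2·1.49×10⁻⁷/0.0147) = 4.50×10⁻³ m/s.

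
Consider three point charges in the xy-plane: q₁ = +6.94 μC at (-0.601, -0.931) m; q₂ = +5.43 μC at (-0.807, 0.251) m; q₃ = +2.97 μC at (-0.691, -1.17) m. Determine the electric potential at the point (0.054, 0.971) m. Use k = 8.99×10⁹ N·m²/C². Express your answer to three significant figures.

8.63×10⁴ V

The total potential is the scalar sum of each charge's contribution, V = Σ kqᵢ/rᵢ.
Distances from the field point to each charge: r₁ = 2.01 m, r₂ = 1.12 m, r₃ = 2.27 m.
V = k[(6.94×10⁻⁶)/(2.01) + (5.43×10⁻⁶)/(1.12) + (2.97×10⁻⁶)/(2.27)] = 8.63×10⁴ V.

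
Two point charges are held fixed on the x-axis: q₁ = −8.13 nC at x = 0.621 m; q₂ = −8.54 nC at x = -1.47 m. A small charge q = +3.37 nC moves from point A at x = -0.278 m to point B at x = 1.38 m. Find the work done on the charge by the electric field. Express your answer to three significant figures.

The work done by the electric force is W_field = −ΔU = −q(V_B − V_A) = q(V_A − V_B).
At A: distances to the source charges are 0.899 m, 1.19 m; V_A = Σ kqᵢ/rᵢ = -146 V.
At B: distances to the source charges are 0.759 m, 2.85 m; V_B = Σ kqᵢ/rᵢ = -123 V.
ΔV = V_B − V_A = 22.5 V.
W_field = −qΔV = −(3.37×10⁻⁹ C)(22.5 V) = -7.57×10⁻⁸ J.

-7.57×10⁻⁸ J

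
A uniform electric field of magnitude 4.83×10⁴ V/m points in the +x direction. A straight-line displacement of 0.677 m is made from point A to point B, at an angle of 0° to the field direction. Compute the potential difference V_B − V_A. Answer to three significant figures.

Only the component of displacement along E changes the potential: ΔV = −E·d·cosθ.
ΔV = −(4.83×10⁴ V/m)(0.677 m)cos0° = -3.27×10⁴ V.

-3.27×10⁴ V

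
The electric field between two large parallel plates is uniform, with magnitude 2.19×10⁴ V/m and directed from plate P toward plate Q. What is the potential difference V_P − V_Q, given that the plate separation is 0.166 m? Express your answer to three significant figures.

In a uniform field, potential decreases in the direction of E: ΔV = −E·d for a displacement d parallel to E.
Going from Q to P is a displacement of 0.166 m opposite to the field, so V_P − V_Q = +Ed = 3640 V.

3640 V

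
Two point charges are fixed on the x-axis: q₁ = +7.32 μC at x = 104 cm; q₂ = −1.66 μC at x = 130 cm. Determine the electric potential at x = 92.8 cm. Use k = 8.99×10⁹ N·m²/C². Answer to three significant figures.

Electric potential is a scalar, so the contributions from each charge add algebraically: V = Σ kqᵢ/rᵢ.
Distances from the field point to each charge: r₁ = 0.112 m, r₂ = 0.372 m.
V = k[(7.32×10⁻⁶)/(0.112) + (-1.66×10⁻⁶)/(0.372)] = 5.47×10⁵ V.

5.47×10⁵ V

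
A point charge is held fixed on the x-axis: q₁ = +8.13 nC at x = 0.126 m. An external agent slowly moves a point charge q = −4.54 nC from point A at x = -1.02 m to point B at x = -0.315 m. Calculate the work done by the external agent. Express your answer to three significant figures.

For quasistatic motion the external work equals the change in potential energy: W_ext = qΔV = q(V_B − V_A).
At A: distance to the source charge is 1.15 m; V_A = kq₁/r = 63.8 V.
At B: distance to the source charge is 0.441 m; V_B = kq₁/r = 166 V.
ΔV = V_B − V_A = 102 V.
W_ext = qΔV = (-4.54×10⁻⁹ C)(102 V) = -4.63×10⁻⁷ J.

-4.63×10⁻⁷ J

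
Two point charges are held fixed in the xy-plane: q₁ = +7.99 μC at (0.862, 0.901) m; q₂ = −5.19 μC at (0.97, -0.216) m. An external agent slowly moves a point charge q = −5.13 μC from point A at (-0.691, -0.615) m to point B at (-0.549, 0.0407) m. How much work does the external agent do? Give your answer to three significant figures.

For quasistatic motion the external work equals the change in potential energy: W_ext = qΔV = q(V_B − V_A).
At A: distances to the source charges are 2.17 m, 1.71 m; V_A = Σ kqᵢ/rᵢ = 5780 V.
At B: distances to the source charges are 1.65 m, 1.54 m; V_B = Σ kqᵢ/rᵢ = 1.32×10⁴ V.
ΔV = V_B − V_A = 7390 V.
W_ext = qΔV = (-5.13×10⁻⁶ C)(7390 V) = -0.0379 J.

-0.0379 J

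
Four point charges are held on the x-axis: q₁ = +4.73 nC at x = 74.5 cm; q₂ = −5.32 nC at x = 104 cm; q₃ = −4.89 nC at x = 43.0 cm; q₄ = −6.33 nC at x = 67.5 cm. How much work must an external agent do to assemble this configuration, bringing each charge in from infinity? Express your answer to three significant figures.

The work to assemble the configuration equals its total potential energy, U = Σ kqᵢqⱼ/rᵢⱼ over all pairs.
Pair separations: r₁₂ = 0.295 m, r₁₃ = 0.315 m, r₁₄ = 0.0700 m, r₂₃ = 0.610 m, r₂₄ = 0.365 m, r₃₄ = 0.245 m.
Summing all 6 pair terms gives U = -2.92×10⁻⁶ J.

-2.92×10⁻⁶ J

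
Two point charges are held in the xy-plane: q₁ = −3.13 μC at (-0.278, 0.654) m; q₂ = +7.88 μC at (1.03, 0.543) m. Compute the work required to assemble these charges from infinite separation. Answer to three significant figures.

The work to assemble the configuration equals its total potential energy, U = Σ kqᵢqⱼ/rᵢⱼ over all pairs.
Pair separations: r₁₂ = 1.31 m.
U = (-0.169) = -0.169 J.

-0.169 J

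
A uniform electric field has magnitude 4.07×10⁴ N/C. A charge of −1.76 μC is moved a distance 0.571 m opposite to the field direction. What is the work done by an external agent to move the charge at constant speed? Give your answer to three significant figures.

The potential change for a displacement 0.571 m opposite to the field direction is ΔV = +Ed = 2.32×10⁴ V.
W_ext = qΔV = -0.0409 J.

-0.0409 J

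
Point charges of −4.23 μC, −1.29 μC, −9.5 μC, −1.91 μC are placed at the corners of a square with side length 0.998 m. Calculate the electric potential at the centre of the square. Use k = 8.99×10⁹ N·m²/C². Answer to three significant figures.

The total potential is the scalar sum of each charge's contribution, V = Σ kqᵢ/rᵢ.
The distance from each corner to the centre is a√2/2 = 0.706 m.
V = k[(-4.23×10⁻⁶)/(0.706) + (-1.29×10⁻⁶)/(0.706) + (-9.50×10⁻⁶)/(0.706) + (-1.91×10⁻⁶)/(0.706)] = -2.16×10⁵ V.

-2.16×10⁵ V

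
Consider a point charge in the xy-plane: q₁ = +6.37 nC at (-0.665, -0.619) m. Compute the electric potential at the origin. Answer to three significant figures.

63.0 V

Electric potential is a scalar, so the contributions from each charge add algebraically: V = Σ kqᵢ/rᵢ.
Distances from the field point to each charge: r₁ = 0.909 m.
V = k[(6.37×10⁻⁹)/(0.909)] = 63.0 V.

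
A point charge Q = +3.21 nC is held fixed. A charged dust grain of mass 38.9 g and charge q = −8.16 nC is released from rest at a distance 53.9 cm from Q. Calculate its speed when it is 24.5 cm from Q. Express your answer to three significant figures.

5.19×10⁻³ m/s

Only the electrostatic force acts, so mechanical energy is conserved: ½mv² = U₁ − U₂ = kQq(1/r₁ − 1/r₂).
U₁ − U₂ = (8.99×10⁹ N·m²/C²)(3.21×10⁻⁹ C)(-8.16×10⁻⁹ C)(1/0.539 − 1/0.245) = 5.24×10⁻⁷ J.
v = √(2·5.24×10⁻⁷/0.0389) = 5.19×10⁻³ m/s.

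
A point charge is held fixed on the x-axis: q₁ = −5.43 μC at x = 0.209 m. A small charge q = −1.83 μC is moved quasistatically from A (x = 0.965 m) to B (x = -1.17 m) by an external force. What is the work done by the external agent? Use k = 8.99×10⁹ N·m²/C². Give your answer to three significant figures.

For quasistatic motion the external work equals the change in potential energy: W_ext = qΔV = q(V_B − V_A).
At A: distance to the source charge is 0.756 m; V_A = kq₁/r = -6.46×10⁴ V.
At B: distance to the source charge is 1.38 m; V_B = kq₁/r = -3.54×10⁴ V.
ΔV = V_B − V_A = 2.92×10⁴ V.
W_ext = qΔV = (-1.83×10⁻⁶ C)(2.92×10⁴ V) = -0.0534 J.

-0.0534 J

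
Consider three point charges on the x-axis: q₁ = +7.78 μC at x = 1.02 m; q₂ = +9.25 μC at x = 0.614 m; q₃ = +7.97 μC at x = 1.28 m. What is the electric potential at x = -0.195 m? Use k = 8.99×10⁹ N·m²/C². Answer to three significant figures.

The total potential is the scalar sum of each charge's contribution, V = Σ kqᵢ/rᵢ.
Distances from the field point to each charge: r₁ = 1.22 m, r₂ = 0.809 m, r₃ = 1.48 m.
V = k[(7.78×10⁻⁶)/(1.22) + (9.25×10⁻⁶)/(0.809) + (7.97×10⁻⁶)/(1.48)] = 2.09×10⁵ V.

2.09×10⁵ V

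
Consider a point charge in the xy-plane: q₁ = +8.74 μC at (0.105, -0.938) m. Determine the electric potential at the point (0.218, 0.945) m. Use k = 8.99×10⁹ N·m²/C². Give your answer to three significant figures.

The total potential is the scalar sum of each charge's contribution, V = Σ kqᵢ/rᵢ.
Distances from the field point to each charge: r₁ = 1.89 m.
V = k[(8.74×10⁻⁶)/(1.89)] = 4.17×10⁴ V.

4.17×10⁴ V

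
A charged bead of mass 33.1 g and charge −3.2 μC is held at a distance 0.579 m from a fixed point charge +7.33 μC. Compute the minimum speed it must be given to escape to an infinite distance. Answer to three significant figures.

4.69 m/s

To just escape, total mechanical energy must reach zero at infinity: ½mv²_min + U = 0, so ½mv²_min = −U = |kQq|/r.
|U| = |kQq|/r = (8.99×10⁹ N·m²/C²)(7.33×10⁻⁶)(3.20×10⁻⁶)/(0.579) = 0.364 J.
v_min = √(2|U|/m) = √(2·0.364/0.0331) = 4.69 m/s.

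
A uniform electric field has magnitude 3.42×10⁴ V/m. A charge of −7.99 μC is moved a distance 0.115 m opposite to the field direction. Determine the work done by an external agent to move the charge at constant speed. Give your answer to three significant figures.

-0.0314 J

The potential change for a displacement 0.115 m opposite to the field direction is ΔV = +Ed = 3930 V.
W_ext = qΔV = -0.0314 J.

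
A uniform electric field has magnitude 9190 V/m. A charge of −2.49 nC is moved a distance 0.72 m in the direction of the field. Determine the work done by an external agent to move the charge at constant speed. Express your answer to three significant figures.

1.65×10⁻⁵ J

The potential change for a displacement 0.72 m in the direction of the field is ΔV = −Ed = -6620 V.
W_ext = qΔV = 1.65×10⁻⁵ J.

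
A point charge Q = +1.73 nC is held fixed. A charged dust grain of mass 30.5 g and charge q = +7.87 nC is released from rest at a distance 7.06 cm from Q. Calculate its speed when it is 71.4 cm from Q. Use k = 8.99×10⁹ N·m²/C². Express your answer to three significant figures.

Only the electrostatic force acts, so mechanical energy is conserved: ½mv² = U₁ − U₂ = kQq(1/r₁ − 1/r₂).
U₁ − U₂ = (8.99×10⁹ N·m²/C²)(1.73×10⁻⁹ C)(7.87×10⁻⁹ C)(1/0.0706 − 1/0.714) = 1.56×10⁻⁶ J.
v = √(2·1.56×10⁻⁶/0.0305) = 0.0101 m/s.

0.0101 m/s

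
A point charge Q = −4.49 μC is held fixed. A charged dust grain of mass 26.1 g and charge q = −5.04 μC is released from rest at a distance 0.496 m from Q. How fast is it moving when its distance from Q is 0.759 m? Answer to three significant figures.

3.30 m/s

Only the electrostatic force acts, so mechanical energy is conserved: ½mv² = U₁ − U₂ = kQq(1/r₁ − 1/r₂).
U₁ − U₂ = (8.99×10⁹ N·m²/C²)(-4.49×10⁻⁶ C)(-5.04×10⁻⁶ C)(1/0.496 − 1/0.759) = 0.142 J.
v = √(2·0.142/0.0261) = 3.30 m/s.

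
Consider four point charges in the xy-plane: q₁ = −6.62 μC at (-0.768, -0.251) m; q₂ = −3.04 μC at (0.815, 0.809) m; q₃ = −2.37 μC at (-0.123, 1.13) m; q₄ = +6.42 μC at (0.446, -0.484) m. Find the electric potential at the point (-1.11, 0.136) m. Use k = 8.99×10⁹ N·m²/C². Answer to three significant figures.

-1.09×10⁵ V

Electric potential is a scalar, so the contributions from each charge add algebraically: V = Σ kqᵢ/rᵢ.
Distances from the field point to each charge: r₁ = 0.516 m, r₂ = 2.04 m, r₃ = 1.40 m, r₄ = 1.67 m.
V = k[(-6.62×10⁻⁶)/(0.516) + (-3.04×10⁻⁶)/(2.04) + (-2.37×10⁻⁶)/(1.40) + (6.42×10⁻⁶)/(1.67)] = -1.09×10⁵ V.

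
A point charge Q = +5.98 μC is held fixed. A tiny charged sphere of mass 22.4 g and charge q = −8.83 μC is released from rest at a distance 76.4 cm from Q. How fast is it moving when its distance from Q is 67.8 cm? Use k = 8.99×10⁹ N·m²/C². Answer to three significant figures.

Only the electrostatic force acts, so mechanical energy is conserved: ½mv² = U₁ − U₂ = kQq(1/r₁ − 1/r₂).
U₁ − U₂ = (8.99×10⁹ N·m²/C²)(5.98×10⁻⁶ C)(-8.83×10⁻⁶ C)(1/0.764 − 1/0.678) = 0.0788 J.
v = √(2·0.0788/0.0224) = 2.65 m/s.

2.65 m/s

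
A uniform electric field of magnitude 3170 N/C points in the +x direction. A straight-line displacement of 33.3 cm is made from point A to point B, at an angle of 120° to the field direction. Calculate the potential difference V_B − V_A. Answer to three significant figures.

528 V

Only the component of displacement along E changes the potential: ΔV = −E·d·cosθ.
ΔV = −(3170 V/m)(0.333 m)cos120° = 528 V.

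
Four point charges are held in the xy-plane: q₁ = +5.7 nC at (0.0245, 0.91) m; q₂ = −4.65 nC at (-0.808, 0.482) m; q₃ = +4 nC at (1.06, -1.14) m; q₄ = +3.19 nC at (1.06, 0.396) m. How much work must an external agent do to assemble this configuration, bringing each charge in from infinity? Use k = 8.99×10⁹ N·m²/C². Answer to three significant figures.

-8.81×10⁻⁸ J

The work to assemble the configuration equals its total potential energy, U = Σ kqᵢqⱼ/rᵢⱼ over all pairs.
Pair separations: r₁₂ = 0.936 m, r₁₃ = 2.30 m, r₁₄ = 1.16 m, r₂₃ = 2.47 m, r₂₄ = 1.87 m, r₃₄ = 1.54 m.
Summing all 6 pair terms gives U = -8.81×10⁻⁸ J.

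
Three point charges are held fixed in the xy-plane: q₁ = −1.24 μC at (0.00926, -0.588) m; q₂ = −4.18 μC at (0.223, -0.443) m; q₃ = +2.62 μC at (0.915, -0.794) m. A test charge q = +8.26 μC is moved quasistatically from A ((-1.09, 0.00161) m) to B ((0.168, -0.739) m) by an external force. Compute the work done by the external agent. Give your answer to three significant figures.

For quasistatic motion the external work equals the change in potential energy: W_ext = qΔV = q(V_B − V_A).
At A: distances to the source charges are 1.25 m, 1.39 m, 2.16 m; V_A = Σ kqᵢ/rᵢ = -2.51×10⁴ V.
At B: distances to the source charges are 0.219 m, 0.301 m, 0.749 m; V_B = Σ kqᵢ/rᵢ = -1.44×10⁵ V.
ΔV = V_B − V_A = -1.19×10⁵ V.
W_ext = qΔV = (8.26×10⁻⁶ C)(-1.19×10⁵ V) = -0.984 J.

-0.984 J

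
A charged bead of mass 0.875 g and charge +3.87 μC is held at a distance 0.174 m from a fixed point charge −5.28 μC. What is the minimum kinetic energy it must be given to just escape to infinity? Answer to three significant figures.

To just escape, total mechanical energy must reach zero at infinity: ½mv²_min + U = 0, so ½mv²_min = −U = |kQq|/r.
|U| = |kQq|/r = (8.99×10⁹ N·m²/C²)(5.28×10⁻⁶)(3.87×10⁻⁶)/(0.174) = 1.06 J.

1.06 J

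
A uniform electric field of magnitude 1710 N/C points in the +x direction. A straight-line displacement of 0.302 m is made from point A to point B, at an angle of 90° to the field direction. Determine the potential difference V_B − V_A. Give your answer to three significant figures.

Only the component of displacement along E changes the potential: ΔV = −E·d·cosθ.
ΔV = −(1710 V/m)(0.302 m)cos90° = 0 V.

0 V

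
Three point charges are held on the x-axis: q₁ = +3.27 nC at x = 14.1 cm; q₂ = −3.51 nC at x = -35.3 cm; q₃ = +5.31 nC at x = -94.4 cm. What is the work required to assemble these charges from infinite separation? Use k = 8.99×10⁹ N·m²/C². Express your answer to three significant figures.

-3.49×10⁻⁷ J

The work to assemble the configuration equals its total potential energy, U = Σ kqᵢqⱼ/rᵢⱼ over all pairs.
Pair separations: r₁₂ = 0.494 m, r₁₃ = 1.08 m, r₂₃ = 0.591 m.
U = (-2.09×10⁻⁷) + (1.44×10⁻⁷) + (-2.84×10⁻⁷) = -3.49×10⁻⁷ J.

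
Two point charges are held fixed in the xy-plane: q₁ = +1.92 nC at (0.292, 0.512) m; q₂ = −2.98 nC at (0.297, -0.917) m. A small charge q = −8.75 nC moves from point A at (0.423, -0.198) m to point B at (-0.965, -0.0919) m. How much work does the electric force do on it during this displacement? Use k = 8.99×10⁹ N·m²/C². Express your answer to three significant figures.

The work done by the electric force is W_field = −ΔU = −q(V_B − V_A) = q(V_A − V_B).
At A: distances to the source charges are 0.722 m, 0.730 m; V_A = Σ kqᵢ/rᵢ = -12.8 V.
At B: distances to the source charges are 1.39 m, 1.51 m; V_B = Σ kqᵢ/rᵢ = -5.39 V.
ΔV = V_B − V_A = 7.40 V.
W_field = −qΔV = −(-8.75×10⁻⁹ C)(7.40 V) = 6.48×10⁻⁸ J.

6.48×10⁻⁸ J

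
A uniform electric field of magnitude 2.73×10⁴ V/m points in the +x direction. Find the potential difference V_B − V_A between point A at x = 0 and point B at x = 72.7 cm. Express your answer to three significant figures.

-1.98×10⁴ V

In a uniform field, potential decreases in the direction of E: V_B − V_A = −E·Δx.
V_B − V_A = −(2.73×10⁴ V/m)(0.727 m) = -1.98×10⁴ V.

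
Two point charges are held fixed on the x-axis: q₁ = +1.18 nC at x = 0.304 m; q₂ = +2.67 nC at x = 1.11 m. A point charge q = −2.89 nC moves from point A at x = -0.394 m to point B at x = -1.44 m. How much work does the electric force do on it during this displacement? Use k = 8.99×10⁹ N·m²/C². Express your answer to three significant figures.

The work done by the electric force is W_field = −ΔU = −q(V_B − V_A) = q(V_A − V_B).
At A: distances to the source charges are 0.698 m, 1.50 m; V_A = Σ kqᵢ/rᵢ = 31.2 V.
At B: distances to the source charges are 1.74 m, 2.55 m; V_B = Σ kqᵢ/rᵢ = 15.5 V.
ΔV = V_B − V_A = -15.7 V.
W_field = −qΔV = −(-2.89×10⁻⁹ C)(-15.7 V) = -4.53×10⁻⁸ J.

-4.53×10⁻⁸ J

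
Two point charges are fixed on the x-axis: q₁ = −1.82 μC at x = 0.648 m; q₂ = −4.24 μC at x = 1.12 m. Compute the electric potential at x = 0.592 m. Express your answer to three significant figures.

The total potential is the scalar sum of each charge's contribution, V = Σ kqᵢ/rᵢ.
Distances from the field point to each charge: r₁ = 0.0560 m, r₂ = 0.528 m.
V = k[(-1.82×10⁻⁶)/(0.0560) + (-4.24×10⁻⁶)/(0.528)] = -3.64×10⁵ V.

-3.64×10⁵ V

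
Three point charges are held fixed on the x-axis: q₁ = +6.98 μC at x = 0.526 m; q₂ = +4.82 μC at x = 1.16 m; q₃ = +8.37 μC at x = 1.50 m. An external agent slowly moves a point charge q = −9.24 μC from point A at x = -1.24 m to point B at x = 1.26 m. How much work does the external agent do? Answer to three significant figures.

-6.94 J

For quasistatic motion the external work equals the change in potential energy: W_ext = qΔV = q(V_B − V_A).
At A: distances to the source charges are 1.77 m, 2.40 m, 2.74 m; V_A = Σ kqᵢ/rᵢ = 8.10×10⁴ V.
At B: distances to the source charges are 0.734 m, 0.100 m, 0.240 m; V_B = Σ kqᵢ/rᵢ = 8.32×10⁵ V.
ΔV = V_B − V_A = 7.51×10⁵ V.
W_ext = qΔV = (-9.24×10⁻⁶ C)(7.51×10⁵ V) = -6.94 J.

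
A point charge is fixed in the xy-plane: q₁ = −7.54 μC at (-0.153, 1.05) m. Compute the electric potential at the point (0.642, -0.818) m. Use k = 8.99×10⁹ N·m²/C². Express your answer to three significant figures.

The total potential is the scalar sum of each charge's contribution, V = Σ kqᵢ/rᵢ.
Distances from the field point to each charge: r₁ = 2.03 m.
V = k[(-7.54×10⁻⁶)/(2.03)] = -3.34×10⁴ V.

-3.34×10⁴ V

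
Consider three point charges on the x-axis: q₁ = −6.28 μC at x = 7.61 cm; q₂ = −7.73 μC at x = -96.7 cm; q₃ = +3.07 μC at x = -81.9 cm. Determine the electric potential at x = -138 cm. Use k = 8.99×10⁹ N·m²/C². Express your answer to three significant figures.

-1.58×10⁵ V

The total potential is the scalar sum of each charge's contribution, V = Σ kqᵢ/rᵢ.
Distances from the field point to each charge: r₁ = 1.46 m, r₂ = 0.413 m, r₃ = 0.561 m.
V = k[(-6.28×10⁻⁶)/(1.46) + (-7.73×10⁻⁶)/(0.413) + (3.07×10⁻⁶)/(0.561)] = -1.58×10⁵ V.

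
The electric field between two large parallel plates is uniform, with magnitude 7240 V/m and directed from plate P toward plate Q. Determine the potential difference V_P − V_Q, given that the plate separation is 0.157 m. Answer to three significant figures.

1140 V

In a uniform field, potential decreases in the direction of E: ΔV = −E·d for a displacement d parallel to E.
Going from Q to P is a displacement of 0.157 m opposite to the field, so V_P − V_Q = +Ed = 1140 V.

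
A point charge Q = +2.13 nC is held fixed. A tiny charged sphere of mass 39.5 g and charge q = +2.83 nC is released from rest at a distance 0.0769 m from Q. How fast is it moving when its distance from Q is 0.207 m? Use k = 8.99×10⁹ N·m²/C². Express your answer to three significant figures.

Only the electrostatic force acts, so mechanical energy is conserved: ½mv² = U₁ − U₂ = kQq(1/r₁ − 1/r₂).
U₁ − U₂ = (8.99×10⁹ N·m²/C²)(2.13×10⁻⁹ C)(2.83×10⁻⁹ C)(1/0.0769 − 1/0.207) = 4.43×10⁻⁷ J.
v = √(2·4.43×10⁻⁷/0.0395) = 4.74×10⁻³ m/s.

4.74×10⁻³ m/s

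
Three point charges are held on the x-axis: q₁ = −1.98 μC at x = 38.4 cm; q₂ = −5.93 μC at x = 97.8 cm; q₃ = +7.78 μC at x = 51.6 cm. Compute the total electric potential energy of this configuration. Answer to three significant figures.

The assembly work is the sum of pairwise potential energies, U = Σ_{i<j} kqᵢqⱼ/rᵢⱼ.
Pair separations: r₁₂ = 0.594 m, r₁₃ = 0.132 m, r₂₃ = 0.462 m.
U = (0.178) + (-1.05) + (-0.898) = -1.77 J.

-1.77 J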